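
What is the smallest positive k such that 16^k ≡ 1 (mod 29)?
7

29 is prime, so ord(16) divides φ(29) = 28.
Divisors of 28: 1, 2, 4, 7, 14, 28.
Repeated squaring: 16^1 ≡ 16, 16^2 ≡ 24, 16^4 ≡ 25, 16^8 ≡ 16, 16^16 ≡ 24 (mod 29).
Test 16^d mod 29 for each divisor d in increasing order:
16^1 ≡ 16
16^2 ≡ 24
16^4 ≡ 25
16^7 = 16^4·16^2·16^1 ≡ 1  ← first divisor giving 1
The order is 7.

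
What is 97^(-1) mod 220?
93

gcd(97, 220) = 1, so the inverse exists.
Extended Euclidean algorithm on (220, 97):
220 = 2 × 97 + 26  ⟹  26 = (1)·220 + (-2)·97
97 = 3 × 26 + 19  ⟹  19 = (-3)·220 + (7)·97
26 = 1 × 19 + 7  ⟹  7 = (4)·220 + (-9)·97
19 = 2 × 7 + 5  ⟹  5 = (-11)·220 + (25)·97
7 = 1 × 5 + 2  ⟹  2 = (15)·220 + (-34)·97
5 = 2 × 2 + 1  ⟹  1 = (-41)·220 + (93)·97
So (93)·97 ≡ 1 (mod 220), i.e. 97^(-1) ≡ 93 (mod 220).
Check: 97 × 93 = 9021 ≡ 1 (mod 220)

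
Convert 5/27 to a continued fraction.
[0; 5, 2, 2]

Euclidean algorithm steps:
5 = 0 × 27 + 5
27 = 5 × 5 + 2
5 = 2 × 2 + 1
2 = 2 × 1 + 0
Continued fraction: [0; 5, 2, 2]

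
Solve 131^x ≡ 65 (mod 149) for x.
25

Baby-step giant-step with step n = ⌈√149⌉ = 13.
Baby steps 131^j mod 149 (j:value) for j=0..12: 0:1, 1:131, 2:26, 3:128, 4:80, 5:50, 6:143, 7:108, 8:142, 9:126, 10:116, 11:147, 12:36.
Giant-step multiplier: 131^(-13) ≡ 131^(148-13) = 131^135 ≡ 106 (mod 149).
Giant steps γ_i = 65·106^i mod 149: γ_0=65, γ_1=36 (in table at j=12).
x = i·n + j = 1·13 + 12 = 25.
Check: 131^25 ≡ 65 (mod 149).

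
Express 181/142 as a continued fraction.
[1; 3, 1, 1, 1, 3, 1, 2]

Euclidean algorithm steps:
181 = 1 × 142 + 39
142 = 3 × 39 + 25
39 = 1 × 25 + 14
25 = 1 × 14 + 11
14 = 1 × 11 + 3
11 = 3 × 3 + 2
3 = 1 × 2 + 1
2 = 2 × 1 + 0
Continued fraction: [1; 3, 1, 1, 1, 3, 1, 2]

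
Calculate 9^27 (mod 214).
3

Repeated squaring. Binary of 27 = 11011.
9^1 ≡ 9 (mod 214); 9^2 ≡ 81 (mod 214); 9^4 ≡ 141 (mod 214); 9^8 ≡ 193 (mod 214); 9^16 ≡ 13 (mod 214)
9^27 = 9^1 × 9^2 × 9^8 × 9^16 ≡ 3 (mod 214)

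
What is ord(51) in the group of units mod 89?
88

89 is prime, so ord(51) divides φ(89) = 88.
Divisors of 88: 1, 2, 4, 8, 11, 22, 44, 88.
Repeated squaring: 51^1 ≡ 51, 51^2 ≡ 20, 51^4 ≡ 44, 51^8 ≡ 67, 51^16 ≡ 39, 51^32 ≡ 8, 51^64 ≡ 64 (mod 89).
Test 51^d mod 89 for each divisor d in increasing order:
51^1 ≡ 51
51^2 ≡ 20
51^4 ≡ 44
51^8 ≡ 67
51^11 = 51^8·51^2·51^1 ≡ 77
51^22 = 51^16·51^4·51^2 ≡ 55
51^44 = 51^32·51^8·51^4 ≡ 88
51^88 = 51^64·51^16·51^8 ≡ 1  ← first divisor giving 1
The order is 88.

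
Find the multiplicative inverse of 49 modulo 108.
97

gcd(49, 108) = 1, so the inverse exists.
Extended Euclidean algorithm on (108, 49):
108 = 2 × 49 + 10  ⟹  10 = (1)·108 + (-2)·49
49 = 4 × 10 + 9  ⟹  9 = (-4)·108 + (9)·49
10 = 1 × 9 + 1  ⟹  1 = (5)·108 + (-11)·49
So (-11)·49 ≡ 1 (mod 108), i.e. 49^(-1) ≡ -11 ≡ 97 (mod 108).
Check: 49 × 97 = 4753 ≡ 1 (mod 108)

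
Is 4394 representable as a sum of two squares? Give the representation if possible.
13² + 65² (a=13, b=65)

Factorization: 4394 = 2 × 13^3
By Fermat: n is sum of two squares iff every prime p ≡ 3 (mod 4) appears to even power.
All primes ≡ 3 (mod 4) appear to even power.
Search a = 0, 1, 2, … for 4394 - a² a perfect square: first hit at a = 13: 4394 - 169 = 4225 = 65².
4394 = 13² + 65² = 169 + 4225 ✓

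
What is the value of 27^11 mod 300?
123

Repeated squaring. Binary of 11 = 1011.
27^1 ≡ 27 (mod 300); 27^2 ≡ 129 (mod 300); 27^4 ≡ 141 (mod 300); 27^8 ≡ 81 (mod 300)
27^11 = 27^1 × 27^2 × 27^8 ≡ 123 (mod 300)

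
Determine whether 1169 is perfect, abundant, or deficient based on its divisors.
deficient

Proper divisors of 1169: sum = 1 + 7 + 167 = 175
Since 175 < 1169, 1169 is deficient.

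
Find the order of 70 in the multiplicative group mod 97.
16

97 is prime, so ord(70) divides φ(97) = 96.
Divisors of 96: 1, 2, 3, 4, 6, 8, 12, 16, 24, 32, 48, 96.
Repeated squaring: 70^1 ≡ 70, 70^2 ≡ 50, 70^4 ≡ 75, 70^8 ≡ 96, 70^16 ≡ 1, 70^32 ≡ 1, 70^64 ≡ 1 (mod 97).
Test 70^d mod 97 for each divisor d in increasing order:
70^1 ≡ 70
70^2 ≡ 50
70^3 = 70^2·70^1 ≡ 8
70^4 ≡ 75
70^6 = 70^4·70^2 ≡ 64
70^8 ≡ 96
70^12 = 70^8·70^4 ≡ 22
70^16 ≡ 1  ← first divisor giving 1
The order is 16.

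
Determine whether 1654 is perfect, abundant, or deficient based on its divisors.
deficient

Proper divisors of 1654: sum = 1 + 2 + 827 = 830
Since 830 < 1654, 1654 is deficient.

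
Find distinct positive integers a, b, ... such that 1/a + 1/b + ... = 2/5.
1/3 + 1/15

Greedy algorithm:
2/5: ceiling(5/2) = 3, use 1/3
1/15: ceiling(15/1) = 15, use 1/15
Result: 2/5 = 1/3 + 1/15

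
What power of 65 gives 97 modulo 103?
20

Baby-step giant-step with step n = ⌈√103⌉ = 11.
Baby steps 65^j mod 103 (j:value) for j=0..10: 0:1, 1:65, 2:2, 3:27, 4:4, 5:54, 6:8, 7:5, 8:16, 9:10, 10:32.
Giant-step multiplier: 65^(-11) ≡ 65^(102-11) = 65^91 ≡ 67 (mod 103).
Giant steps γ_i = 97·67^i mod 103: γ_0=97, γ_1=10 (in table at j=9).
x = i·n + j = 1·11 + 9 = 20.
Check: 65^20 ≡ 97 (mod 103).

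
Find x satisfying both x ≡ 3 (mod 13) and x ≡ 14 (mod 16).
94

Using Chinese Remainder Theorem:
M = 13 × 16 = 208
M1 = 16, M2 = 13
y1 = 16^(-1) mod 13 = 9
y2 = 13^(-1) mod 16 = 5
x = (3×16×9 + 14×13×5) mod 208 = 94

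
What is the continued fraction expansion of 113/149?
[0; 1, 3, 7, 5]

Euclidean algorithm steps:
113 = 0 × 149 + 113
149 = 1 × 113 + 36
113 = 3 × 36 + 5
36 = 7 × 5 + 1
5 = 5 × 1 + 0
Continued fraction: [0; 1, 3, 7, 5]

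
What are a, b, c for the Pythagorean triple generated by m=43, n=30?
(949, 2580, 2749)

Euclid's formula: a = m² - n², b = 2mn, c = m² + n²
m = 43, n = 30
a = 43² - 30² = 1849 - 900 = 949
b = 2 × 43 × 30 = 2580
c = 43² + 30² = 1849 + 900 = 2749
Verification: 949² + 2580² = 900601 + 6656400 = 7557001 = 2749² ✓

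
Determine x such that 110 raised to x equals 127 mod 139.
10

Baby-step giant-step with step n = ⌈√139⌉ = 12.
Baby steps 110^j mod 139 (j:value) for j=0..11: 0:1, 1:110, 2:7, 3:75, 4:49, 5:108, 6:65, 7:61, 8:38, 9:10, 10:127, 11:70.
h = 127 is already in the table at j=10, so x = 10.
Check: 110^10 ≡ 127 (mod 139).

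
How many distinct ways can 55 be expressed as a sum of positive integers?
451276

p(n) counts ways to write n as a sum of positive integers (order ignored).
Euler's pentagonal recurrence: p(k) = p(k-1) + p(k-2) - p(k-5) - p(k-7) + p(k-12) + p(k-15) - ... (offsets j(3j∓1)/2, signs ++--, p(0)=1, p(<0)=0).
DP table for k = 0..54: p(0)=1, p(1)=1, p(2)=2, p(3)=3, p(4)=5, p(5)=7, p(6)=11, p(7)=15, p(8)=22, p(9)=30, p(10)=42, p(11)=56, p(12)=77, p(13)=101, p(14)=135, p(15)=176, p(16)=231, p(17)=297, p(18)=385, p(19)=490, p(20)=627, p(21)=792, p(22)=1002, p(23)=1255, p(24)=1575, p(25)=1958, p(26)=2436, p(27)=3010, p(28)=3718, p(29)=4565, p(30)=5604, p(31)=6842, p(32)=8349, p(33)=10143, p(34)=12310, p(35)=14883, p(36)=17977, p(37)=21637, p(38)=26015, p(39)=31185, p(40)=37338, p(41)=44583, p(42)=53174, p(43)=63261, p(44)=75175, p(45)=89134, p(46)=105558, p(47)=124754, p(48)=147273, p(49)=173525, p(50)=204226, p(51)=239943, p(52)=281589, p(53)=329931, p(54)=386155.
Final step: p(55) = p(54) + p(53) - p(50) - p(48) + p(43) + p(40) - p(33) - p(29) + p(20) + p(15) - p(4)
= 386155 + 329931 - 204226 - 147273 + 63261 + 37338 - 10143 - 4565 + 627 + 176 - 5
= 451276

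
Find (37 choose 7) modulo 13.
5

Using Lucas' theorem:
Write n=37 and k=7 in base 13:
n in base 13: [2, 11]
k in base 13: [0, 7]
C(37,7) mod 13 = ∏ C(n_i, k_i) mod 13
Digit binomials (mod 13): C(2,0) = 1; C(11,7) = 330 ≡ 5
Product: 1 × 5 = 5 ≡ 5 (mod 13)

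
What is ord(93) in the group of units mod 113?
112

113 is prime, so ord(93) divides φ(113) = 112.
Divisors of 112: 1, 2, 4, 7, 8, 14, 16, 28, 56, 112.
Repeated squaring: 93^1 ≡ 93, 93^2 ≡ 61, 93^4 ≡ 105, 93^8 ≡ 64, 93^16 ≡ 28, 93^32 ≡ 106, 93^64 ≡ 49 (mod 113).
Test 93^d mod 113 for each divisor d in increasing order:
93^1 ≡ 93
93^2 ≡ 61
93^4 ≡ 105
93^7 = 93^4·93^2·93^1 ≡ 42
93^8 ≡ 64
93^14 = 93^8·93^4·93^2 ≡ 69
93^16 ≡ 28
93^28 = 93^16·93^8·93^4 ≡ 15
93^56 = 93^32·93^16·93^8 ≡ 112
93^112 = 93^64·93^32·93^16 ≡ 1  ← first divisor giving 1
The order is 112.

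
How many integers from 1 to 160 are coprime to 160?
64

160 = 2^5 × 5
φ(n) = n × ∏(1 - 1/p) for each prime p dividing n
φ(160) = 160 × (1 - 1/2) × (1 - 1/5) = 64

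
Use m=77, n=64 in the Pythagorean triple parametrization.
(1833, 9856, 10025)

Euclid's formula: a = m² - n², b = 2mn, c = m² + n²
m = 77, n = 64
a = 77² - 64² = 5929 - 4096 = 1833
b = 2 × 77 × 64 = 9856
c = 77² + 64² = 5929 + 4096 = 10025
Verification: 1833² + 9856² = 3359889 + 97140736 = 100500625 = 10025² ✓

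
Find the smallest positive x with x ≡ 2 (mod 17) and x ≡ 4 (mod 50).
104

Using Chinese Remainder Theorem:
M = 17 × 50 = 850
M1 = 50, M2 = 17
y1 = 50^(-1) mod 17 = 16
y2 = 17^(-1) mod 50 = 3
x = (2×50×16 + 4×17×3) mod 850 = 104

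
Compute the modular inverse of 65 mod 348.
257

gcd(65, 348) = 1, so the inverse exists.
Extended Euclidean algorithm on (348, 65):
348 = 5 × 65 + 23  ⟹  23 = (1)·348 + (-5)·65
65 = 2 × 23 + 19  ⟹  19 = (-2)·348 + (11)·65
23 = 1 × 19 + 4  ⟹  4 = (3)·348 + (-16)·65
19 = 4 × 4 + 3  ⟹  3 = (-14)·348 + (75)·65
4 = 1 × 3 + 1  ⟹  1 = (17)·348 + (-91)·65
So (-91)·65 ≡ 1 (mod 348), i.e. 65^(-1) ≡ -91 ≡ 257 (mod 348).
Check: 65 × 257 = 16705 ≡ 1 (mod 348)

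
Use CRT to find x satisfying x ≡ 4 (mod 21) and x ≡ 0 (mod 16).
256

Using Chinese Remainder Theorem:
M = 21 × 16 = 336
M1 = 16, M2 = 21
y1 = 16^(-1) mod 21 = 4
y2 = 21^(-1) mod 16 = 13
x = (4×16×4 + 0×21×13) mod 336 = 256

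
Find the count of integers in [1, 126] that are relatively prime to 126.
36

126 = 2 × 3^2 × 7
φ(n) = n × ∏(1 - 1/p) for each prime p dividing n
φ(126) = 126 × (1 - 1/2) × (1 - 1/3) × (1 - 1/7) = 36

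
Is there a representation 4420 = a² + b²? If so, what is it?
8² + 66² (a=8, b=66)

Factorization: 4420 = 2^2 × 5 × 13 × 17
By Fermat: n is sum of two squares iff every prime p ≡ 3 (mod 4) appears to even power.
All primes ≡ 3 (mod 4) appear to even power.
Search a = 0, 1, 2, … for 4420 - a² a perfect square: first hit at a = 8: 4420 - 64 = 4356 = 66².
4420 = 8² + 66² = 64 + 4356 ✓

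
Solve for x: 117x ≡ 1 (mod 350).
3

gcd(117, 350) = 1, so the inverse exists.
Extended Euclidean algorithm on (350, 117):
350 = 2 × 117 + 116  ⟹  116 = (1)·350 + (-2)·117
117 = 1 × 116 + 1  ⟹  1 = (-1)·350 + (3)·117
So (3)·117 ≡ 1 (mod 350), i.e. 117^(-1) ≡ 3 (mod 350).
Check: 117 × 3 = 351 ≡ 1 (mod 350)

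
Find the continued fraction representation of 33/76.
[0; 2, 3, 3, 3]

Euclidean algorithm steps:
33 = 0 × 76 + 33
76 = 2 × 33 + 10
33 = 3 × 10 + 3
10 = 3 × 3 + 1
3 = 3 × 1 + 0
Continued fraction: [0; 2, 3, 3, 3]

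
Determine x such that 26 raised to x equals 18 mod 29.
5

Baby-step giant-step with step n = ⌈√29⌉ = 6.
Baby steps 26^j mod 29 (j:value) for j=0..5: 0:1, 1:26, 2:9, 3:2, 4:23, 5:18.
h = 18 is already in the table at j=5, so x = 5.
Check: 26^5 ≡ 18 (mod 29).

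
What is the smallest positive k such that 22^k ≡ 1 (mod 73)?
8

73 is prime, so ord(22) divides φ(73) = 72.
Divisors of 72: 1, 2, 3, 4, 6, 8, 9, 12, 18, 24, 36, 72.
Repeated squaring: 22^1 ≡ 22, 22^2 ≡ 46, 22^4 ≡ 72, 22^8 ≡ 1, 22^16 ≡ 1, 22^32 ≡ 1, 22^64 ≡ 1 (mod 73).
Test 22^d mod 73 for each divisor d in increasing order:
22^1 ≡ 22
22^2 ≡ 46
22^3 = 22^2·22^1 ≡ 63
22^4 ≡ 72
22^6 = 22^4·22^2 ≡ 27
22^8 ≡ 1  ← first divisor giving 1
The order is 8.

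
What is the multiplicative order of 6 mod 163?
27

163 is prime, so ord(6) divides φ(163) = 162.
Divisors of 162: 1, 2, 3, 6, 9, 18, 27, 54, 81, 162.
Repeated squaring: 6^1 ≡ 6, 6^2 ≡ 36, 6^4 ≡ 155, 6^8 ≡ 64, 6^16 ≡ 21, 6^32 ≡ 115, 6^64 ≡ 22, 6^128 ≡ 158 (mod 163).
Test 6^d mod 163 for each divisor d in increasing order:
6^1 ≡ 6
6^2 ≡ 36
6^3 = 6^2·6^1 ≡ 53
6^6 = 6^4·6^2 ≡ 38
6^9 = 6^8·6^1 ≡ 58
6^18 = 6^16·6^2 ≡ 104
6^27 = 6^16·6^8·6^2·6^1 ≡ 1  ← first divisor giving 1
The order is 27.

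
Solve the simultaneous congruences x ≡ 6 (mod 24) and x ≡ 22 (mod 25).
222

Using Chinese Remainder Theorem:
M = 24 × 25 = 600
M1 = 25, M2 = 24
y1 = 25^(-1) mod 24 = 1
y2 = 24^(-1) mod 25 = 24
x = (6×25×1 + 22×24×24) mod 600 = 222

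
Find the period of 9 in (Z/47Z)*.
23

47 is prime, so ord(9) divides φ(47) = 46.
Divisors of 46: 1, 2, 23, 46.
Repeated squaring: 9^1 ≡ 9, 9^2 ≡ 34, 9^4 ≡ 28, 9^8 ≡ 32, 9^16 ≡ 37, 9^32 ≡ 6 (mod 47).
Test 9^d mod 47 for each divisor d in increasing order:
9^1 ≡ 9
9^2 ≡ 34
9^23 = 9^16·9^4·9^2·9^1 ≡ 1  ← first divisor giving 1
The order is 23.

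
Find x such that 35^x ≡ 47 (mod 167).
142

Baby-step giant-step with step n = ⌈√167⌉ = 13.
Baby steps 35^j mod 167 (j:value) for j=0..12: 0:1, 1:35, 2:56, 3:123, 4:130, 5:41, 6:99, 7:125, 8:33, 9:153, 10:11, 11:51, 12:115.
Giant-step multiplier: 35^(-13) ≡ 35^(166-13) = 35^153 ≡ 59 (mod 167).
Giant steps γ_i = 47·59^i mod 167: γ_0=47, γ_1=101, γ_2=114, γ_3=46, γ_4=42, γ_5=140, γ_6=77, γ_7=34, γ_8=2, γ_9=118, γ_10=115 (in table at j=12).
x = i·n + j = 10·13 + 12 = 142.
Check: 35^142 ≡ 47 (mod 167).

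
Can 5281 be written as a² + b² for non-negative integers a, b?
41² + 60² (a=41, b=60)

Factorization: 5281 = 5281
By Fermat: n is sum of two squares iff every prime p ≡ 3 (mod 4) appears to even power.
All primes ≡ 3 (mod 4) appear to even power.
Search a = 0, 1, 2, … for 5281 - a² a perfect square: first hit at a = 41: 5281 - 1681 = 3600 = 60².
5281 = 41² + 60² = 1681 + 3600 ✓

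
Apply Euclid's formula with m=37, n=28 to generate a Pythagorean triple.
(585, 2072, 2153)

Euclid's formula: a = m² - n², b = 2mn, c = m² + n²
m = 37, n = 28
a = 37² - 28² = 1369 - 784 = 585
b = 2 × 37 × 28 = 2072
c = 37² + 28² = 1369 + 784 = 2153
Verification: 585² + 2072² = 342225 + 4293184 = 4635409 = 2153² ✓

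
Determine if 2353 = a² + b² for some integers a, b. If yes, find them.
7² + 48² (a=7, b=48)

Factorization: 2353 = 13 × 181
By Fermat: n is sum of two squares iff every prime p ≡ 3 (mod 4) appears to even power.
All primes ≡ 3 (mod 4) appear to even power.
Search a = 0, 1, 2, … for 2353 - a² a perfect square: first hit at a = 7: 2353 - 49 = 2304 = 48².
2353 = 7² + 48² = 49 + 2304 ✓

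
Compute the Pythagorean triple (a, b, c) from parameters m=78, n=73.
(755, 11388, 11413)

Euclid's formula: a = m² - n², b = 2mn, c = m² + n²
m = 78, n = 73
a = 78² - 73² = 6084 - 5329 = 755
b = 2 × 78 × 73 = 11388
c = 78² + 73² = 6084 + 5329 = 11413
Verification: 755² + 11388² = 570025 + 129686544 = 130256569 = 11413² ✓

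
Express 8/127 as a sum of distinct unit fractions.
1/16 + 1/2032

Greedy algorithm:
8/127: ceiling(127/8) = 16, use 1/16
1/2032: ceiling(2032/1) = 2032, use 1/2032
Result: 8/127 = 1/16 + 1/2032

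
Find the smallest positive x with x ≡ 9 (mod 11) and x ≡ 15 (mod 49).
64

Using Chinese Remainder Theorem:
M = 11 × 49 = 539
M1 = 49, M2 = 11
y1 = 49^(-1) mod 11 = 9
y2 = 11^(-1) mod 49 = 9
x = (9×49×9 + 15×11×9) mod 539 = 64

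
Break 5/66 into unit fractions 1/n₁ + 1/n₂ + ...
1/14 + 1/231

Greedy algorithm:
5/66: ceiling(66/5) = 14, use 1/14
1/231: ceiling(231/1) = 231, use 1/231
Result: 5/66 = 1/14 + 1/231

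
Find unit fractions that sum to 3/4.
1/2 + 1/4

Greedy algorithm:
3/4: ceiling(4/3) = 2, use 1/2
1/4: ceiling(4/1) = 4, use 1/4
Result: 3/4 = 1/2 + 1/4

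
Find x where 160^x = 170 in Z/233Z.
36

Baby-step giant-step with step n = ⌈√233⌉ = 16.
Baby steps 160^j mod 233 (j:value) for j=0..15: 0:1, 1:160, 2:203, 3:93, 4:201, 5:6, 6:28, 7:53, 8:92, 9:41, 10:36, 11:168, 12:85, 13:86, 14:13, 15:216.
Giant-step multiplier: 160^(-16) ≡ 160^(232-16) = 160^216 ≡ 46 (mod 233).
Giant steps γ_i = 170·46^i mod 233: γ_0=170, γ_1=131, γ_2=201 (in table at j=4).
x = i·n + j = 2·16 + 4 = 36.
Check: 160^36 ≡ 170 (mod 233).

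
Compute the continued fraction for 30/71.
[0; 2, 2, 1, 2, 1, 2]

Euclidean algorithm steps:
30 = 0 × 71 + 30
71 = 2 × 30 + 11
30 = 2 × 11 + 8
11 = 1 × 8 + 3
8 = 2 × 3 + 2
3 = 1 × 2 + 1
2 = 2 × 1 + 0
Continued fraction: [0; 2, 2, 1, 2, 1, 2]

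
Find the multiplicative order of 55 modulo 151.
75

151 is prime, so ord(55) divides φ(151) = 150.
Divisors of 150: 1, 2, 3, 5, 6, 10, 15, 25, 30, 50, 75, 150.
Repeated squaring: 55^1 ≡ 55, 55^2 ≡ 5, 55^4 ≡ 25, 55^8 ≡ 21, 55^16 ≡ 139, 55^32 ≡ 144, 55^64 ≡ 49, 55^128 ≡ 136 (mod 151).
Test 55^d mod 151 for each divisor d in increasing order:
55^1 ≡ 55
55^2 ≡ 5
55^3 = 55^2·55^1 ≡ 124
55^5 = 55^4·55^1 ≡ 16
55^6 = 55^4·55^2 ≡ 125
55^10 = 55^8·55^2 ≡ 105
55^15 = 55^8·55^4·55^2·55^1 ≡ 19
55^25 = 55^16·55^8·55^1 ≡ 32
55^30 = 55^16·55^8·55^4·55^2 ≡ 59
55^50 = 55^32·55^16·55^2 ≡ 118
55^75 = 55^64·55^8·55^2·55^1 ≡ 1  ← first divisor giving 1
The order is 75.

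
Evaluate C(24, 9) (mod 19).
0

Using Lucas' theorem:
Write n=24 and k=9 in base 19:
n in base 19: [1, 5]
k in base 19: [0, 9]
C(24,9) mod 19 = ∏ C(n_i, k_i) mod 19
Digit binomials (mod 19): C(1,0) = 1; C(5,9) = 0 (k_i > n_i)
Product: 1 × 0 = 0 ≡ 0 (mod 19)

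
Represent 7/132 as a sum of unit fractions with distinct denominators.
1/19 + 1/2508

Greedy algorithm:
7/132: ceiling(132/7) = 19, use 1/19
1/2508: ceiling(2508/1) = 2508, use 1/2508
Result: 7/132 = 1/19 + 1/2508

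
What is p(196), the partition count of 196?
2814570987591

p(n) counts ways to write n as a sum of positive integers (order ignored).
Euler's pentagonal recurrence: p(k) = p(k-1) + p(k-2) - p(k-5) - p(k-7) + p(k-12) + p(k-15) - ... (offsets j(3j∓1)/2, signs ++--, p(0)=1, p(<0)=0).
DP table for k = 0..195: p(0)=1, p(1)=1, p(2)=2, p(3)=3, p(4)=5, p(5)=7, p(6)=11, p(7)=15, p(8)=22, p(9)=30, p(10)=42, p(11)=56, p(12)=77, p(13)=101, p(14)=135, p(15)=176, p(16)=231, p(17)=297, p(18)=385, p(19)=490, p(20)=627, p(21)=792, p(22)=1002, p(23)=1255, p(24)=1575, p(25)=1958, p(26)=2436, p(27)=3010, p(28)=3718, p(29)=4565, p(30)=5604, p(31)=6842, p(32)=8349, p(33)=10143, p(34)=12310, p(35)=14883, p(36)=17977, p(37)=21637, p(38)=26015, p(39)=31185, p(40)=37338, p(41)=44583, p(42)=53174, p(43)=63261, p(44)=75175, p(45)=89134, p(46)=105558, p(47)=124754, p(48)=147273, p(49)=173525, p(50)=204226, p(51)=239943, p(52)=281589, p(53)=329931, p(54)=386155, p(55)=451276, p(56)=526823, p(57)=614154, p(58)=715220, p(59)=831820, p(60)=966467, p(61)=1121505, p(62)=1300156, p(63)=1505499, p(64)=1741630, p(65)=2012558, p(66)=2323520, p(67)=2679689, p(68)=3087735, p(69)=3554345, p(70)=4087968, p(71)=4697205, p(72)=5392783, p(73)=6185689, p(74)=7089500, p(75)=8118264, p(76)=9289091, p(77)=10619863, p(78)=12132164, p(79)=13848650, p(80)=15796476, p(81)=18004327, p(82)=20506255, p(83)=23338469, p(84)=26543660, p(85)=30167357, p(86)=34262962, p(87)=38887673, p(88)=44108109, p(89)=49995925, p(90)=56634173, p(91)=64112359, p(92)=72533807, p(93)=82010177, p(94)=92669720, p(95)=104651419, p(96)=118114304, p(97)=133230930, p(98)=150198136, p(99)=169229875, p(100)=190569292, p(101)=214481126, p(102)=241265379, p(103)=271248950, p(104)=304801365, p(105)=342325709, p(106)=384276336, p(107)=431149389, p(108)=483502844, p(109)=541946240, p(110)=607163746, p(111)=679903203, p(112)=761002156, p(113)=851376628, p(114)=952050665, p(115)=1064144451, p(116)=1188908248, p(117)=1327710076, p(118)=1482074143, p(119)=1653668665, p(120)=1844349560, p(121)=2056148051, p(122)=2291320912, p(123)=2552338241, p(124)=2841940500, p(125)=3163127352, p(126)=3519222692, p(127)=3913864295, p(128)=4351078600, p(129)=4835271870, p(130)=5371315400, p(131)=5964539504, p(132)=6620830889, p(133)=7346629512, p(134)=8149040695, p(135)=9035836076, p(136)=10015581680, p(137)=11097645016, p(138)=12292341831, p(139)=13610949895, p(140)=15065878135, p(141)=16670689208, p(142)=18440293320, p(143)=20390982757, p(144)=22540654445, p(145)=24908858009, p(146)=27517052599, p(147)=30388671978, p(148)=33549419497, p(149)=37027355200, p(150)=40853235313, p(151)=45060624582, p(152)=49686288421, p(153)=54770336324, p(154)=60356673280, p(155)=66493182097, p(156)=73232243759, p(157)=80630964769, p(158)=88751778802, p(159)=97662728555, p(160)=107438159466, p(161)=118159068427, p(162)=129913904637, p(163)=142798995930, p(164)=156919475295, p(165)=172389800255, p(166)=189334822579, p(167)=207890420102, p(168)=228204732751, p(169)=250438925115, p(170)=274768617130, p(171)=301384802048, p(172)=330495499613, p(173)=362326859895, p(174)=397125074750, p(175)=435157697830, p(176)=476715857290, p(177)=522115831195, p(178)=571701605655, p(179)=625846753120, p(180)=684957390936, p(181)=749474411781, p(182)=819876908323, p(183)=896684817527, p(184)=980462880430, p(185)=1071823774337, p(186)=1171432692373, p(187)=1280011042268, p(188)=1398341745571, p(189)=1527273599625, p(190)=1667727404093, p(191)=1820701100652, p(192)=1987276856363, p(193)=2168627105469, p(194)=2366022741845, p(195)=2580840212973.
Final step: p(196) = p(195) + p(194) - p(191) - p(189) + p(184) + p(181) - p(174) - p(170) + p(161) + p(156) - p(145) - p(139) + p(126) + p(119) - p(104) - p(96) + p(79) + p(70) - p(51) - p(41) + p(20) + p(9)
= 2580840212973 + 2366022741845 - 1820701100652 - 1527273599625 + 980462880430 + 749474411781 - 397125074750 - 274768617130 + 118159068427 + 73232243759 - 24908858009 - 13610949895 + 3519222692 + 1653668665 - 304801365 - 118114304 + 13848650 + 4087968 - 239943 - 44583 + 627 + 30
= 2814570987591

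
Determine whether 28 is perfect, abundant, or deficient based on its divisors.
perfect

Proper divisors of 28: sum = 1 + 2 + 4 + 7 + 14 = 28
Since 28 = 28, 28 is perfect.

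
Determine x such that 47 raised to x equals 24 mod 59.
25

Baby-step giant-step with step n = ⌈√59⌉ = 8.
Baby steps 47^j mod 59 (j:value) for j=0..7: 0:1, 1:47, 2:26, 3:42, 4:27, 5:30, 6:53, 7:13.
Giant-step multiplier: 47^(-8) ≡ 47^(58-8) = 47^50 ≡ 45 (mod 59).
Giant steps γ_i = 24·45^i mod 59: γ_0=24, γ_1=18, γ_2=43, γ_3=47 (in table at j=1).
x = i·n + j = 3·8 + 1 = 25.
Check: 47^25 ≡ 24 (mod 59).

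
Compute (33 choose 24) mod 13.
0

Using Lucas' theorem:
Write n=33 and k=24 in base 13:
n in base 13: [2, 7]
k in base 13: [1, 11]
C(33,24) mod 13 = ∏ C(n_i, k_i) mod 13
Digit binomials (mod 13): C(2,1) = 2; C(7,11) = 0 (k_i > n_i)
Product: 2 × 0 = 0 ≡ 0 (mod 13)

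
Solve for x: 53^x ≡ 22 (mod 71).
29

Baby-step giant-step with step n = ⌈√71⌉ = 9.
Baby steps 53^j mod 71 (j:value) for j=0..8: 0:1, 1:53, 2:40, 3:61, 4:38, 5:26, 6:29, 7:46, 8:24.
Giant-step multiplier: 53^(-9) ≡ 53^(70-9) = 53^61 ≡ 59 (mod 71).
Giant steps γ_i = 22·59^i mod 71: γ_0=22, γ_1=20, γ_2=44, γ_3=40 (in table at j=2).
x = i·n + j = 3·9 + 2 = 29.
Check: 53^29 ≡ 22 (mod 71).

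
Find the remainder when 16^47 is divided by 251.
91

Repeated squaring. Binary of 47 = 101111.
16^1 ≡ 16 (mod 251); 16^2 ≡ 5 (mod 251); 16^4 ≡ 25 (mod 251); 16^8 ≡ 123 (mod 251); 16^16 ≡ 69 (mod 251); 16^32 ≡ 243 (mod 251)
16^47 = 16^1 × 16^2 × 16^4 × 16^8 × 16^32 ≡ 91 (mod 251)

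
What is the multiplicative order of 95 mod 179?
89

179 is prime, so ord(95) divides φ(179) = 178.
Divisors of 178: 1, 2, 89, 178.
Repeated squaring: 95^1 ≡ 95, 95^2 ≡ 75, 95^4 ≡ 76, 95^8 ≡ 48, 95^16 ≡ 156, 95^32 ≡ 171, 95^64 ≡ 64, 95^128 ≡ 158 (mod 179).
Test 95^d mod 179 for each divisor d in increasing order:
95^1 ≡ 95
95^2 ≡ 75
95^89 = 95^64·95^16·95^8·95^1 ≡ 1  ← first divisor giving 1
The order is 89.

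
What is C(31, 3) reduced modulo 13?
10

Using Lucas' theorem:
Write n=31 and k=3 in base 13:
n in base 13: [2, 5]
k in base 13: [0, 3]
C(31,3) mod 13 = ∏ C(n_i, k_i) mod 13
Digit binomials (mod 13): C(2,0) = 1; C(5,3) = 10
Product: 1 × 10 = 10 ≡ 10 (mod 13)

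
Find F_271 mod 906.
829

Matrix identity: Q^n = [[F_(n+1), F_n], [F_n, F_(n-1)]] with Q = [[1,1],[1,0]].
n = 271 = 100001111₂. Square-and-multiply, entries mod 906:
Q^1 = [[1,1],[1,0]]
Q^2 = (Q^1)² = [[2,1],[1,1]]
Q^4 = (Q^2)² = [[5,3],[3,2]]
Q^8 = (Q^4)² = [[34,21],[21,13]]
Q^16 = (Q^8)² = [[691,81],[81,610]]
Q^33 = (Q^16)²·Q = [[523,238],[238,285]]
Q^67 = (Q^33)²·Q = [[621,389],[389,232]]
Q^135 = (Q^67)²·Q = [[831,610],[610,221]]
Q^271 = (Q^135)²·Q = [[195,829],[829,272]]
F_271 mod 906 = Q^271[0][1] = 829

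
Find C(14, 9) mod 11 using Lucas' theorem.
0

Using Lucas' theorem:
Write n=14 and k=9 in base 11:
n in base 11: [1, 3]
k in base 11: [0, 9]
C(14,9) mod 11 = ∏ C(n_i, k_i) mod 11
Digit binomials (mod 11): C(1,0) = 1; C(3,9) = 0 (k_i > n_i)
Product: 1 × 0 = 0 ≡ 0 (mod 11)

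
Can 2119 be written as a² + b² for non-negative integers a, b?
Not possible

Factorization: 2119 = 13 × 163
By Fermat: n is sum of two squares iff every prime p ≡ 3 (mod 4) appears to even power.
Prime(s) ≡ 3 (mod 4) with odd exponent: [(163, 1)]
Therefore 2119 cannot be expressed as a² + b².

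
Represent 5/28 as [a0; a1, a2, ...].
[0; 5, 1, 1, 2]

Euclidean algorithm steps:
5 = 0 × 28 + 5
28 = 5 × 5 + 3
5 = 1 × 3 + 2
3 = 1 × 2 + 1
2 = 2 × 1 + 0
Continued fraction: [0; 5, 1, 1, 2]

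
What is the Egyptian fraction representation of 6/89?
1/15 + 1/1335

Greedy algorithm:
6/89: ceiling(89/6) = 15, use 1/15
1/1335: ceiling(1335/1) = 1335, use 1/1335
Result: 6/89 = 1/15 + 1/1335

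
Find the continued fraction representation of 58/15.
[3; 1, 6, 2]

Euclidean algorithm steps:
58 = 3 × 15 + 13
15 = 1 × 13 + 2
13 = 6 × 2 + 1
2 = 2 × 1 + 0
Continued fraction: [3; 1, 6, 2]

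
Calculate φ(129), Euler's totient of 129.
84

129 = 3 × 43
φ(n) = n × ∏(1 - 1/p) for each prime p dividing n
φ(129) = 129 × (1 - 1/3) × (1 - 1/43) = 84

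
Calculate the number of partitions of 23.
1255

p(n) counts ways to write n as a sum of positive integers (order ignored).
Euler's pentagonal recurrence: p(k) = p(k-1) + p(k-2) - p(k-5) - p(k-7) + p(k-12) + p(k-15) - ... (offsets j(3j∓1)/2, signs ++--, p(0)=1, p(<0)=0).
DP table for k = 0..22: p(0)=1, p(1)=1, p(2)=2, p(3)=3, p(4)=5, p(5)=7, p(6)=11, p(7)=15, p(8)=22, p(9)=30, p(10)=42, p(11)=56, p(12)=77, p(13)=101, p(14)=135, p(15)=176, p(16)=231, p(17)=297, p(18)=385, p(19)=490, p(20)=627, p(21)=792, p(22)=1002.
Final step: p(23) = p(22) + p(21) - p(18) - p(16) + p(11) + p(8) - p(1)
= 1002 + 792 - 385 - 231 + 56 + 22 - 1
= 1255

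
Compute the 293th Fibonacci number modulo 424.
69

Matrix identity: Q^n = [[F_(n+1), F_n], [F_n, F_(n-1)]] with Q = [[1,1],[1,0]].
n = 293 = 100100101₂. Square-and-multiply, entries mod 424:
Q^1 = [[1,1],[1,0]]
Q^2 = (Q^1)² = [[2,1],[1,1]]
Q^4 = (Q^2)² = [[5,3],[3,2]]
Q^9 = (Q^4)²·Q = [[55,34],[34,21]]
Q^18 = (Q^9)² = [[365,40],[40,325]]
Q^36 = (Q^18)² = [[417,40],[40,377]]
Q^73 = (Q^36)²·Q = [[337,377],[377,384]]
Q^146 = (Q^73)² = [[26,33],[33,417]]
Q^293 = (Q^146)²·Q = [[272,69],[69,203]]
F_293 mod 424 = Q^293[0][1] = 69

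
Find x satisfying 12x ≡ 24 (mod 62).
x ≡ 2 (mod 31)

gcd(12, 62) = 2, which divides 24, so solutions exist.
Divide through by 2: 6x ≡ 12 (mod 31).
Find 6^(-1) mod 31 by the extended Euclidean algorithm:
31 = 5 × 6 + 1  ⟹  1 = (1)·31 + (-5)·6
So (-5)·6 ≡ 1 (mod 31), i.e. 6^(-1) ≡ -5 ≡ 26 (mod 31).
x ≡ 26 × 12 = 312 ≡ 2 (mod 31).
Check: 12 × 2 = 24 ≡ 24 (mod 62).
x ≡ 2 (mod 31), giving 2 solutions mod 62.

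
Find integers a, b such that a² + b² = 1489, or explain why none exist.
20² + 33² (a=20, b=33)

Factorization: 1489 = 1489
By Fermat: n is sum of two squares iff every prime p ≡ 3 (mod 4) appears to even power.
All primes ≡ 3 (mod 4) appear to even power.
Search a = 0, 1, 2, … for 1489 - a² a perfect square: first hit at a = 20: 1489 - 400 = 1089 = 33².
1489 = 20² + 33² = 400 + 1089 ✓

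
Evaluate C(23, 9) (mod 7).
3

Using Lucas' theorem:
Write n=23 and k=9 in base 7:
n in base 7: [3, 2]
k in base 7: [1, 2]
C(23,9) mod 7 = ∏ C(n_i, k_i) mod 7
Digit binomials (mod 7): C(3,1) = 3; C(2,2) = 1
Product: 3 × 1 = 3 ≡ 3 (mod 7)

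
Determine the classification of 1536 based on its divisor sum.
abundant

Proper divisors of 1536: sum = 1 + 2 + 3 + 4 + 6 + 8 + 12 + 16 + ... + 256 + 384 + 512 + 768 (19 divisors) = 2556
Since 2556 > 1536, 1536 is abundant.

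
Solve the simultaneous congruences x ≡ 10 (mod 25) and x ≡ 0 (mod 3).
60

Using Chinese Remainder Theorem:
M = 25 × 3 = 75
M1 = 3, M2 = 25
y1 = 3^(-1) mod 25 = 17
y2 = 25^(-1) mod 3 = 1
x = (10×3×17 + 0×25×1) mod 75 = 60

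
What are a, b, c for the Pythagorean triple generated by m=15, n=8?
(161, 240, 289)

Euclid's formula: a = m² - n², b = 2mn, c = m² + n²
m = 15, n = 8
a = 15² - 8² = 225 - 64 = 161
b = 2 × 15 × 8 = 240
c = 15² + 8² = 225 + 64 = 289
Verification: 161² + 240² = 25921 + 57600 = 83521 = 289² ✓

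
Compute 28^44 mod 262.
208

Repeated squaring. Binary of 44 = 101100.
28^1 ≡ 28 (mod 262); 28^2 ≡ 260 (mod 262); 28^4 ≡ 4 (mod 262); 28^8 ≡ 16 (mod 262); 28^16 ≡ 256 (mod 262); 28^32 ≡ 36 (mod 262)
28^44 = 28^4 × 28^8 × 28^32 ≡ 208 (mod 262)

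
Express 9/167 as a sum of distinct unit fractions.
1/19 + 1/794 + 1/839788 + 1/1057864987628

Greedy algorithm:
9/167: ceiling(167/9) = 19, use 1/19
4/3173: ceiling(3173/4) = 794, use 1/794
3/2519362: ceiling(2519362/3) = 839788, use 1/839788
1/1057864987628: ceiling(1057864987628/1) = 1057864987628, use 1/1057864987628
Result: 9/167 = 1/19 + 1/794 + 1/839788 + 1/1057864987628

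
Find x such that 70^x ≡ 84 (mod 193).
64

Baby-step giant-step with step n = ⌈√193⌉ = 14.
Baby steps 70^j mod 193 (j:value) for j=0..13: 0:1, 1:70, 2:75, 3:39, 4:28, 5:30, 6:170, 7:127, 8:12, 9:68, 10:128, 11:82, 12:143, 13:167.
Giant-step multiplier: 70^(-14) ≡ 70^(192-14) = 70^178 ≡ 93 (mod 193).
Giant steps γ_i = 84·93^i mod 193: γ_0=84, γ_1=92, γ_2=64, γ_3=162, γ_4=12 (in table at j=8).
x = i·n + j = 4·14 + 8 = 64.
Check: 70^64 ≡ 84 (mod 193).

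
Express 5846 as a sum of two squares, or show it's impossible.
Not possible

Factorization: 5846 = 2 × 37 × 79
By Fermat: n is sum of two squares iff every prime p ≡ 3 (mod 4) appears to even power.
Prime(s) ≡ 3 (mod 4) with odd exponent: [(79, 1)]
Therefore 5846 cannot be expressed as a² + b².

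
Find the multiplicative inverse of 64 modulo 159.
82

gcd(64, 159) = 1, so the inverse exists.
Extended Euclidean algorithm on (159, 64):
159 = 2 × 64 + 31  ⟹  31 = (1)·159 + (-2)·64
64 = 2 × 31 + 2  ⟹  2 = (-2)·159 + (5)·64
31 = 15 × 2 + 1  ⟹  1 = (31)·159 + (-77)·64
So (-77)·64 ≡ 1 (mod 159), i.e. 64^(-1) ≡ -77 ≡ 82 (mod 159).
Check: 64 × 82 = 5248 ≡ 1 (mod 159)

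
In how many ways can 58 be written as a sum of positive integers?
715220

p(n) counts ways to write n as a sum of positive integers (order ignored).
Euler's pentagonal recurrence: p(k) = p(k-1) + p(k-2) - p(k-5) - p(k-7) + p(k-12) + p(k-15) - ... (offsets j(3j∓1)/2, signs ++--, p(0)=1, p(<0)=0).
DP table for k = 0..57: p(0)=1, p(1)=1, p(2)=2, p(3)=3, p(4)=5, p(5)=7, p(6)=11, p(7)=15, p(8)=22, p(9)=30, p(10)=42, p(11)=56, p(12)=77, p(13)=101, p(14)=135, p(15)=176, p(16)=231, p(17)=297, p(18)=385, p(19)=490, p(20)=627, p(21)=792, p(22)=1002, p(23)=1255, p(24)=1575, p(25)=1958, p(26)=2436, p(27)=3010, p(28)=3718, p(29)=4565, p(30)=5604, p(31)=6842, p(32)=8349, p(33)=10143, p(34)=12310, p(35)=14883, p(36)=17977, p(37)=21637, p(38)=26015, p(39)=31185, p(40)=37338, p(41)=44583, p(42)=53174, p(43)=63261, p(44)=75175, p(45)=89134, p(46)=105558, p(47)=124754, p(48)=147273, p(49)=173525, p(50)=204226, p(51)=239943, p(52)=281589, p(53)=329931, p(54)=386155, p(55)=451276, p(56)=526823, p(57)=614154.
Final step: p(58) = p(57) + p(56) - p(53) - p(51) + p(46) + p(43) - p(36) - p(32) + p(23) + p(18) - p(7) - p(1)
= 614154 + 526823 - 329931 - 239943 + 105558 + 63261 - 17977 - 8349 + 1255 + 385 - 15 - 1
= 715220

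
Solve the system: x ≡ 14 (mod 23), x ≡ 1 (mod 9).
37

Using Chinese Remainder Theorem:
M = 23 × 9 = 207
M1 = 9, M2 = 23
y1 = 9^(-1) mod 23 = 18
y2 = 23^(-1) mod 9 = 2
x = (14×9×18 + 1×23×2) mod 207 = 37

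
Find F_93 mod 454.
246

Matrix identity: Q^n = [[F_(n+1), F_n], [F_n, F_(n-1)]] with Q = [[1,1],[1,0]].
n = 93 = 1011101₂. Square-and-multiply, entries mod 454:
Q^1 = [[1,1],[1,0]]
Q^2 = (Q^1)² = [[2,1],[1,1]]
Q^5 = (Q^2)²·Q = [[8,5],[5,3]]
Q^11 = (Q^5)²·Q = [[144,89],[89,55]]
Q^23 = (Q^11)²·Q = [[60,55],[55,5]]
Q^46 = (Q^23)² = [[269,397],[397,326]]
Q^93 = (Q^46)²·Q = [[381,246],[246,135]]
F_93 mod 454 = Q^93[0][1] = 246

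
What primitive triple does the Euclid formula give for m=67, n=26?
(3813, 3484, 5165)

Euclid's formula: a = m² - n², b = 2mn, c = m² + n²
m = 67, n = 26
a = 67² - 26² = 4489 - 676 = 3813
b = 2 × 67 × 26 = 3484
c = 67² + 26² = 4489 + 676 = 5165
Verification: 3813² + 3484² = 14538969 + 12138256 = 26677225 = 5165² ✓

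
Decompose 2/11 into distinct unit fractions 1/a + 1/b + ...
1/6 + 1/66

Greedy algorithm:
2/11: ceiling(11/2) = 6, use 1/6
1/66: ceiling(66/1) = 66, use 1/66
Result: 2/11 = 1/6 + 1/66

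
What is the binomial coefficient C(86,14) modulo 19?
0

Using Lucas' theorem:
Write n=86 and k=14 in base 19:
n in base 19: [4, 10]
k in base 19: [0, 14]
C(86,14) mod 19 = ∏ C(n_i, k_i) mod 19
Digit binomials (mod 19): C(4,0) = 1; C(10,14) = 0 (k_i > n_i)
Product: 1 × 0 = 0 ≡ 0 (mod 19)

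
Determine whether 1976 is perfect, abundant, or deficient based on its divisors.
abundant

Proper divisors of 1976: sum = 1 + 2 + 4 + 8 + 13 + 19 + 26 + 38 + 52 + 76 + 104 + 152 + 247 + 494 + 988 = 2224
Since 2224 > 1976, 1976 is abundant.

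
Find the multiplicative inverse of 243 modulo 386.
359

gcd(243, 386) = 1, so the inverse exists.
Extended Euclidean algorithm on (386, 243):
386 = 1 × 243 + 143  ⟹  143 = (1)·386 + (-1)·243
243 = 1 × 143 + 100  ⟹  100 = (-1)·386 + (2)·243
143 = 1 × 100 + 43  ⟹  43 = (2)·386 + (-3)·243
100 = 2 × 43 + 14  ⟹  14 = (-5)·386 + (8)·243
43 = 3 × 14 + 1  ⟹  1 = (17)·386 + (-27)·243
So (-27)·243 ≡ 1 (mod 386), i.e. 243^(-1) ≡ -27 ≡ 359 (mod 386).
Check: 243 × 359 = 87237 ≡ 1 (mod 386)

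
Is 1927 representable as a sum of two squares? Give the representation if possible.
Not possible

Factorization: 1927 = 41 × 47
By Fermat: n is sum of two squares iff every prime p ≡ 3 (mod 4) appears to even power.
Prime(s) ≡ 3 (mod 4) with odd exponent: [(47, 1)]
Therefore 1927 cannot be expressed as a² + b².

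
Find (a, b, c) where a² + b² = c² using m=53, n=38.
(1365, 4028, 4253)

Euclid's formula: a = m² - n², b = 2mn, c = m² + n²
m = 53, n = 38
a = 53² - 38² = 2809 - 1444 = 1365
b = 2 × 53 × 38 = 4028
c = 53² + 38² = 2809 + 1444 = 4253
Verification: 1365² + 4028² = 1863225 + 16224784 = 18088009 = 4253² ✓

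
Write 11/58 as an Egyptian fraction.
1/6 + 1/44 + 1/3828

Greedy algorithm:
11/58: ceiling(58/11) = 6, use 1/6
2/87: ceiling(87/2) = 44, use 1/44
1/3828: ceiling(3828/1) = 3828, use 1/3828
Result: 11/58 = 1/6 + 1/44 + 1/3828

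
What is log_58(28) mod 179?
163

Baby-step giant-step with step n = ⌈√179⌉ = 14.
Baby steps 58^j mod 179 (j:value) for j=0..13: 0:1, 1:58, 2:142, 3:2, 4:116, 5:105, 6:4, 7:53, 8:31, 9:8, 10:106, 11:62, 12:16, 13:33.
Giant-step multiplier: 58^(-14) ≡ 58^(178-14) = 58^164 ≡ 13 (mod 179).
Giant steps γ_i = 28·13^i mod 179: γ_0=28, γ_1=6, γ_2=78, γ_3=119, γ_4=115, γ_5=63, γ_6=103, γ_7=86, γ_8=44, γ_9=35, γ_10=97, γ_11=8 (in table at j=9).
x = i·n + j = 11·14 + 9 = 163.
Check: 58^163 ≡ 28 (mod 179).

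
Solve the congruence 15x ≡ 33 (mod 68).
x ≡ 43 (mod 68)

gcd(15, 68) = 1, which divides 33, so solutions exist.
Find 15^(-1) mod 68 by the extended Euclidean algorithm:
68 = 4 × 15 + 8  ⟹  8 = (1)·68 + (-4)·15
15 = 1 × 8 + 7  ⟹  7 = (-1)·68 + (5)·15
8 = 1 × 7 + 1  ⟹  1 = (2)·68 + (-9)·15
So (-9)·15 ≡ 1 (mod 68), i.e. 15^(-1) ≡ -9 ≡ 59 (mod 68).
x ≡ 59 × 33 = 1947 ≡ 43 (mod 68).
Check: 15 × 43 = 645 ≡ 33 (mod 68).
Unique solution: x ≡ 43 (mod 68)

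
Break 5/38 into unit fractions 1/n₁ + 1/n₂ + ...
1/8 + 1/152

Greedy algorithm:
5/38: ceiling(38/5) = 8, use 1/8
1/152: ceiling(152/1) = 152, use 1/152
Result: 5/38 = 1/8 + 1/152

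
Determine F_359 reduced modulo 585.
226

Matrix identity: Q^n = [[F_(n+1), F_n], [F_n, F_(n-1)]] with Q = [[1,1],[1,0]].
n = 359 = 101100111₂. Square-and-multiply, entries mod 585:
Q^1 = [[1,1],[1,0]]
Q^2 = (Q^1)² = [[2,1],[1,1]]
Q^5 = (Q^2)²·Q = [[8,5],[5,3]]
Q^11 = (Q^5)²·Q = [[144,89],[89,55]]
Q^22 = (Q^11)² = [[577,161],[161,416]]
Q^44 = (Q^22)² = [[245,168],[168,77]]
Q^89 = (Q^44)²·Q = [[190,499],[499,276]]
Q^179 = (Q^89)²·Q = [[495,206],[206,289]]
Q^359 = (Q^179)²·Q = [[270,226],[226,44]]
F_359 mod 585 = Q^359[0][1] = 226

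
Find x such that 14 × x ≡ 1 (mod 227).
146

gcd(14, 227) = 1, so the inverse exists.
Extended Euclidean algorithm on (227, 14):
227 = 16 × 14 + 3  ⟹  3 = (1)·227 + (-16)·14
14 = 4 × 3 + 2  ⟹  2 = (-4)·227 + (65)·14
3 = 1 × 2 + 1  ⟹  1 = (5)·227 + (-81)·14
So (-81)·14 ≡ 1 (mod 227), i.e. 14^(-1) ≡ -81 ≡ 146 (mod 227).
Check: 14 × 146 = 2044 ≡ 1 (mod 227)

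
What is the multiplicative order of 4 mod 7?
3

7 is prime, so ord(4) divides φ(7) = 6.
Divisors of 6: 1, 2, 3, 6.
Repeated squaring: 4^1 ≡ 4, 4^2 ≡ 2, 4^4 ≡ 4 (mod 7).
Test 4^d mod 7 for each divisor d in increasing order:
4^1 ≡ 4
4^2 ≡ 2
4^3 = 4^2·4^1 ≡ 1  ← first divisor giving 1
The order is 3.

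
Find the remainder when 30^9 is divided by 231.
183

Repeated squaring. Binary of 9 = 1001.
30^1 ≡ 30 (mod 231); 30^2 ≡ 207 (mod 231); 30^4 ≡ 114 (mod 231); 30^8 ≡ 60 (mod 231)
30^9 = 30^1 × 30^8 ≡ 183 (mod 231)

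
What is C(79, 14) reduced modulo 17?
0

Using Lucas' theorem:
Write n=79 and k=14 in base 17:
n in base 17: [4, 11]
k in base 17: [0, 14]
C(79,14) mod 17 = ∏ C(n_i, k_i) mod 17
Digit binomials (mod 17): C(4,0) = 1; C(11,14) = 0 (k_i > n_i)
Product: 1 × 0 = 0 ≡ 0 (mod 17)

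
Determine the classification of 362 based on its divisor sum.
deficient

Proper divisors of 362: sum = 1 + 2 + 181 = 184
Since 184 < 362, 362 is deficient.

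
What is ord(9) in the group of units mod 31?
15

31 is prime, so ord(9) divides φ(31) = 30.
Divisors of 30: 1, 2, 3, 5, 6, 10, 15, 30.
Repeated squaring: 9^1 ≡ 9, 9^2 ≡ 19, 9^4 ≡ 20, 9^8 ≡ 28, 9^16 ≡ 9 (mod 31).
Test 9^d mod 31 for each divisor d in increasing order:
9^1 ≡ 9
9^2 ≡ 19
9^3 = 9^2·9^1 ≡ 16
9^5 = 9^4·9^1 ≡ 25
9^6 = 9^4·9^2 ≡ 8
9^10 = 9^8·9^2 ≡ 5
9^15 = 9^8·9^4·9^2·9^1 ≡ 1  ← first divisor giving 1
The order is 15.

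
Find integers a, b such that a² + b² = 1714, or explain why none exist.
25² + 33² (a=25, b=33)

Factorization: 1714 = 2 × 857
By Fermat: n is sum of two squares iff every prime p ≡ 3 (mod 4) appears to even power.
All primes ≡ 3 (mod 4) appear to even power.
Search a = 0, 1, 2, … for 1714 - a² a perfect square: first hit at a = 25: 1714 - 625 = 1089 = 33².
1714 = 25² + 33² = 625 + 1089 ✓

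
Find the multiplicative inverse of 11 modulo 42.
23

gcd(11, 42) = 1, so the inverse exists.
Extended Euclidean algorithm on (42, 11):
42 = 3 × 11 + 9  ⟹  9 = (1)·42 + (-3)·11
11 = 1 × 9 + 2  ⟹  2 = (-1)·42 + (4)·11
9 = 4 × 2 + 1  ⟹  1 = (5)·42 + (-19)·11
So (-19)·11 ≡ 1 (mod 42), i.e. 11^(-1) ≡ -19 ≡ 23 (mod 42).
Check: 11 × 23 = 253 ≡ 1 (mod 42)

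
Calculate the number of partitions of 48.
147273

p(n) counts ways to write n as a sum of positive integers (order ignored).
Euler's pentagonal recurrence: p(k) = p(k-1) + p(k-2) - p(k-5) - p(k-7) + p(k-12) + p(k-15) - ... (offsets j(3j∓1)/2, signs ++--, p(0)=1, p(<0)=0).
DP table for k = 0..47: p(0)=1, p(1)=1, p(2)=2, p(3)=3, p(4)=5, p(5)=7, p(6)=11, p(7)=15, p(8)=22, p(9)=30, p(10)=42, p(11)=56, p(12)=77, p(13)=101, p(14)=135, p(15)=176, p(16)=231, p(17)=297, p(18)=385, p(19)=490, p(20)=627, p(21)=792, p(22)=1002, p(23)=1255, p(24)=1575, p(25)=1958, p(26)=2436, p(27)=3010, p(28)=3718, p(29)=4565, p(30)=5604, p(31)=6842, p(32)=8349, p(33)=10143, p(34)=12310, p(35)=14883, p(36)=17977, p(37)=21637, p(38)=26015, p(39)=31185, p(40)=37338, p(41)=44583, p(42)=53174, p(43)=63261, p(44)=75175, p(45)=89134, p(46)=105558, p(47)=124754.
Final step: p(48) = p(47) + p(46) - p(43) - p(41) + p(36) + p(33) - p(26) - p(22) + p(13) + p(8)
= 124754 + 105558 - 63261 - 44583 + 17977 + 10143 - 2436 - 1002 + 101 + 22
= 147273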